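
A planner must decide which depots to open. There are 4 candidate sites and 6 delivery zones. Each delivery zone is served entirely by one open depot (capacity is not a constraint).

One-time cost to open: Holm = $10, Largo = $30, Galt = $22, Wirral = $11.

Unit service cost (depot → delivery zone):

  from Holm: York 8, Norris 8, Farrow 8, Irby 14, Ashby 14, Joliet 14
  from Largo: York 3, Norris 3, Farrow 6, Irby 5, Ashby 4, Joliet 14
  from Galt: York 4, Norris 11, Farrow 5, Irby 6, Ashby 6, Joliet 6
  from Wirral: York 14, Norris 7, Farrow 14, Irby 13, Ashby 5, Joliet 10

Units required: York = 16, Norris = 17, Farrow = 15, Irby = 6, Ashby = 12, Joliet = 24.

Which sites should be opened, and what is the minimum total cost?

For any fixed open set, each delivery zone goes to its cheapest open site; total = fixed + service.
{Largo, Galt}: York→Largo 3·16=48, Norris→Largo 3·17=51, Farrow→Galt 5·15=75, Irby→Largo 5·6=30, Ashby→Largo 4·12=48, Joliet→Galt 6·24=144. Service 396; fixed 52; total 448.
{Holm, Largo, Galt}: service 396 + fixed 62 = 458
{Largo, Galt, Wirral}: service 396 + fixed 63 = 459
{Holm, Largo, Galt, Wirral}: York→Largo 3·16=48, Norris→Largo 3·17=51, Farrow→Galt 5·15=75, Irby→Largo 5·6=30, Ashby→Largo 4·12=48, Joliet→Galt 6·24=144. Service 396; fixed 73; total 469.
No other subset beats 448.

Open Largo and Galt; minimum total cost 448.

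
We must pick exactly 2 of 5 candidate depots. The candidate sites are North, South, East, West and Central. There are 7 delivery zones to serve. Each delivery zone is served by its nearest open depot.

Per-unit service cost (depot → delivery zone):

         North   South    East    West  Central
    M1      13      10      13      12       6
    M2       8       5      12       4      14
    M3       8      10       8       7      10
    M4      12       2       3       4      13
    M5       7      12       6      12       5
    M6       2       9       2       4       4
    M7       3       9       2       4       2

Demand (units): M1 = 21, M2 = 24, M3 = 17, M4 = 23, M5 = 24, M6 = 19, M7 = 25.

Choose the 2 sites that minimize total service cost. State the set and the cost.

Choose West and Central; total service cost 679.

With exactly 2 open, each delivery zone uses its cheapest among the chosen.
{West, Central}: M1→Central 6·21=126, M2→West 4·24=96, M3→West 7·17=119, M4→West 4·23=92, M5→Central 5·24=120, M6→West 4·19=76, M7→Central 2·25=50. Service cost 679.
{South, Central}: service cost 708
{South, East}: service cost 744
Among all 10 size-2 choices, {West, Central} is lowest.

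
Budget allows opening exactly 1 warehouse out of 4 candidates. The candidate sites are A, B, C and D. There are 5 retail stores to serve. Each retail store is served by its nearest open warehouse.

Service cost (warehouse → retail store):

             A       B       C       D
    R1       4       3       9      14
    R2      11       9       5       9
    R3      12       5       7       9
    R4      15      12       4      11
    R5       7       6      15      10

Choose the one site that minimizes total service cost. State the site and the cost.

With exactly 1 open, each retail store uses its cheapest among the chosen.
{B}: R1→B 3, R2→B 9, R3→B 5, R4→B 12, R5→B 6. Service cost 35.
{C}: service cost 40
{A}: service cost 49
Among all 4 size-1 choices, {B} is lowest.

Choose B only; total service cost 35.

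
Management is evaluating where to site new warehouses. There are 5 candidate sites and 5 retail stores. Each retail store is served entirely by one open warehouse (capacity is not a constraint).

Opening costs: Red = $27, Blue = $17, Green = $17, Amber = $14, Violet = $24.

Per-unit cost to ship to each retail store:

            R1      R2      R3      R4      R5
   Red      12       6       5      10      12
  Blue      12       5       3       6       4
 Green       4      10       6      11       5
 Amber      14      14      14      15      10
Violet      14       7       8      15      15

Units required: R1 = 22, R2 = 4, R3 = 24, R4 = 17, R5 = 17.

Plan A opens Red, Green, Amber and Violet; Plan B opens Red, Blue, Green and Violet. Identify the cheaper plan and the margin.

Plan B is cheaper by 134.

Plan A: {Red, Green, Amber, Violet}: R1→Green 4·22=88, R2→Red 6·4=24, R3→Red 5·24=120, R4→Red 10·17=170, R5→Green 5·17=85. Service 487; fixed 82; total 569.
Plan B: {Red, Blue, Green, Violet}: R1→Green 4·22=88, R2→Blue 5·4=20, R3→Blue 3·24=72, R4→Blue 6·17=102, R5→Blue 4·17=68. Service 350; fixed 85; total 435.
Difference: |569 − 435| = 134.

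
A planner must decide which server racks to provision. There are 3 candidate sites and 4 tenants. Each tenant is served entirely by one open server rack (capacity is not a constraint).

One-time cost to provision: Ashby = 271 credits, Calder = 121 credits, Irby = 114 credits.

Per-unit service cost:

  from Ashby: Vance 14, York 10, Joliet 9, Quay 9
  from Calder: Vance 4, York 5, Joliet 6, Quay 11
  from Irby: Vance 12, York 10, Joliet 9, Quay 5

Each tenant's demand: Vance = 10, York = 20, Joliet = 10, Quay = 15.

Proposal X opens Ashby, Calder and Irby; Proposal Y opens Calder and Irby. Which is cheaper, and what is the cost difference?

Proposal Y is cheaper by 271.

Proposal X: {Ashby, Calder, Irby}: Vance→Calder 4·10=40, York→Calder 5·20=100, Joliet→Calder 6·10=60, Quay→Irby 5·15=75. Service 275; fixed 506; total 781.
Proposal Y: {Calder, Irby}: Vance→Calder 4·10=40, York→Calder 5·20=100, Joliet→Calder 6·10=60, Quay→Irby 5·15=75. Service 275; fixed 235; total 510.
Difference: |781 − 510| = 271.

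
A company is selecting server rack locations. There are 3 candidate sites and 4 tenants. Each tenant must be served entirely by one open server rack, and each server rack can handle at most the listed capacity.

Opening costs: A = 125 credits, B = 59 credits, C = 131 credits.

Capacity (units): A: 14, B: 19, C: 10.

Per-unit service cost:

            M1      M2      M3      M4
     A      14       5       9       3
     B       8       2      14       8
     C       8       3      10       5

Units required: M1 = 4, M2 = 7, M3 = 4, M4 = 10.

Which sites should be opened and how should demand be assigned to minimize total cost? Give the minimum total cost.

Minimum total cost: 296

Open {A, B}: M1→B 8·4=32, M2→B 2·7=14, M3→A 9·4=36, M4→A 3·10=30.
Loads: A carries 14/14, B carries 11/19. Service 112; fixed 184; total 296.
Next best feasible plan costs 316.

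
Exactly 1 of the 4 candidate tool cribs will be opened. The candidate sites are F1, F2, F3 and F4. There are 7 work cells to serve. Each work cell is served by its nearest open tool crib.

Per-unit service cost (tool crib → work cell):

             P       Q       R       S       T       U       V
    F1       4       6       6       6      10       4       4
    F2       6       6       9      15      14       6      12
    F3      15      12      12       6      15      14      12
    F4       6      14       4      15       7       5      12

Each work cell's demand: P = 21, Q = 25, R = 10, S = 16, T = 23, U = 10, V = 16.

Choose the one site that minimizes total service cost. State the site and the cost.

Choose F1 only; total service cost 724.

With exactly 1 open, each work cell uses its cheapest among the chosen.
{F1}: P→F1 4·21=84, Q→F1 6·25=150, R→F1 6·10=60, S→F1 6·16=96, T→F1 10·23=230, U→F1 4·10=40, V→F1 4·16=64. Service cost 724.
{F4}: service cost 1159
{F2}: service cost 1180
Among all 4 size-1 choices, {F1} is lowest.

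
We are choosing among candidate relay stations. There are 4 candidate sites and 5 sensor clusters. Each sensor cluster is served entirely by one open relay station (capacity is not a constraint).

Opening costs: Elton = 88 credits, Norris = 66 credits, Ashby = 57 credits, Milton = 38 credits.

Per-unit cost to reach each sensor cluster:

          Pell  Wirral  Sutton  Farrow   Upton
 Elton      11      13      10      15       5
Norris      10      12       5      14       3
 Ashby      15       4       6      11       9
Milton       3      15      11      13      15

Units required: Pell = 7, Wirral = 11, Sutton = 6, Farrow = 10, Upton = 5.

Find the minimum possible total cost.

Minimum total cost: 351

For any fixed open set, each sensor cluster goes to its cheapest open site; total = fixed + service.
{Ashby, Milton}: Pell→Milton 3·7=21, Wirral→Ashby 4·11=44, Sutton→Ashby 6·6=36, Farrow→Ashby 11·10=110, Upton→Ashby 9·5=45. Service 256; fixed 95; total 351.
{Norris, Ashby, Milton}: Pell→Milton 3·7=21, Wirral→Ashby 4·11=44, Sutton→Norris 5·6=30, Farrow→Ashby 11·10=110, Upton→Norris 3·5=15. Service 220; fixed 161; total 381.
{Norris, Ashby}: Pell→Norris 10·7=70, Wirral→Ashby 4·11=44, Sutton→Norris 5·6=30, Farrow→Ashby 11·10=110, Upton→Norris 3·5=15. Service 269; fixed 123; total 392.
{Elton, Norris, Ashby, Milton}: service 220 + fixed 249 = 469
No other subset beats 351.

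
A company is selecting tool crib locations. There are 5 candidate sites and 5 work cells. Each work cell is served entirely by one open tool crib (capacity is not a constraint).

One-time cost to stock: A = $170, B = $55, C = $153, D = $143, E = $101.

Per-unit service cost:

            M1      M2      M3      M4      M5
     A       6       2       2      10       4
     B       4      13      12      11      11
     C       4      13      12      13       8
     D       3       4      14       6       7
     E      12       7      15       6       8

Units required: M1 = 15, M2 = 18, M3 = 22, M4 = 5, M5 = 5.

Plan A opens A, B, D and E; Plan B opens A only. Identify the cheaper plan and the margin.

Plan A: {A, B, D, E}: M1→D 3·15=45, M2→A 2·18=36, M3→A 2·22=44, M4→D 6·5=30, M5→A 4·5=20. Service 175; fixed 469; total 644.
Plan B: {A}: M1→A 6·15=90, M2→A 2·18=36, M3→A 2·22=44, M4→A 10·5=50, M5→A 4·5=20. Service 240; fixed 170; total 410.
Difference: |644 − 410| = 234.

Plan B is cheaper by 234.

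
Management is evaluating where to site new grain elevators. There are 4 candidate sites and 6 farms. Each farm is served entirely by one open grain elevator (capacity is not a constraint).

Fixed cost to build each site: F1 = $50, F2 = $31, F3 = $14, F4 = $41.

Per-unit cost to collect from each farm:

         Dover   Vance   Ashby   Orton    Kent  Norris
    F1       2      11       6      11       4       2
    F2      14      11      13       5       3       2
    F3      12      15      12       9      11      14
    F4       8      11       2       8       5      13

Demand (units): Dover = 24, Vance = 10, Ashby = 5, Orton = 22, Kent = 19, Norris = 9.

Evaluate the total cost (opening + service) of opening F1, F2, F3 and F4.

Total cost: 489

Each farm is assigned to its cheapest site among the open ones.
{F1, F2, F3, F4}: Dover→F1 2·24=48, Vance→F1 11·10=110, Ashby→F4 2·5=10, Orton→F2 5·22=110, Kent→F2 3·19=57, Norris→F1 2·9=18. Service 353; fixed 136; total 489.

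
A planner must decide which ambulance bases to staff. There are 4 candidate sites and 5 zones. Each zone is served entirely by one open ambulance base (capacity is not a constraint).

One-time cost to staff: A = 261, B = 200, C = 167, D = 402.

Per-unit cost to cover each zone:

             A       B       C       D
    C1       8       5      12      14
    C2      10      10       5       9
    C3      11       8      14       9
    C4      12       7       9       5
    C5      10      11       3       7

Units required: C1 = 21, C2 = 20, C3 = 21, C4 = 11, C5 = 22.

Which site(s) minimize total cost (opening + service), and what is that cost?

For any fixed open set, each zone goes to its cheapest open site; total = fixed + service.
{B, C}: C1→B 5·21=105, C2→C 5·20=100, C3→B 8·21=168, C4→B 7·11=77, C5→C 3·22=66. Service 516; fixed 367; total 883.
{C}: C1→C 12·21=252, C2→C 5·20=100, C3→C 14·21=294, C4→C 9·11=99, C5→C 3·22=66. Service 811; fixed 167; total 978.
{B}: service 792 + fixed 200 = 992
{A, B, C, D}: service 494 + fixed 1030 = 1524
No other subset beats 883.

Open B and C; minimum total cost 883.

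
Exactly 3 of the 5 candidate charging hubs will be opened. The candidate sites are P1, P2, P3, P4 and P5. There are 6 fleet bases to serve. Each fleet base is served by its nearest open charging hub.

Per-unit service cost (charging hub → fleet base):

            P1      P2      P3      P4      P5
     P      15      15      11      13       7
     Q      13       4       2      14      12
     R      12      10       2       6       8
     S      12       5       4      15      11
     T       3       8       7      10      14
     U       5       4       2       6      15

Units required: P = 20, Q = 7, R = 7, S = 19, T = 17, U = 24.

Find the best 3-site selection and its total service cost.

With exactly 3 open, each fleet base uses its cheapest among the chosen.
{P1, P3, P5}: P→P5 7·20=140, Q→P3 2·7=14, R→P3 2·7=14, S→P3 4·19=76, T→P1 3·17=51, U→P3 2·24=48. Service cost 343.
{P2, P3, P5}: service cost 411
{P3, P4, P5}: service cost 411
Among all 10 size-3 choices, {P1, P3, P5} is lowest.

Choose P1, P3 and P5; total service cost 343.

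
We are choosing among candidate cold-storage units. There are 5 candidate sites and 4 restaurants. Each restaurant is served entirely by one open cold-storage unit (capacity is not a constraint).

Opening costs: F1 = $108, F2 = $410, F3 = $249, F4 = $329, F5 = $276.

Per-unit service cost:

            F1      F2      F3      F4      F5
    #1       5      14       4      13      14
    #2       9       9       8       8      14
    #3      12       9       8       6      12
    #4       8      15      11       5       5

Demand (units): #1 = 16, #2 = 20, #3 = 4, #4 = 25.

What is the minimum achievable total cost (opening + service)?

Minimum total cost: 616

For any fixed open set, each restaurant goes to its cheapest open site; total = fixed + service.
{F1}: #1→F1 5·16=80, #2→F1 9·20=180, #3→F1 12·4=48, #4→F1 8·25=200. Service 508; fixed 108; total 616.
{F3}: service 531 + fixed 249 = 780
{F1, F3}: #1→F3 4·16=64, #2→F3 8·20=160, #3→F3 8·4=32, #4→F1 8·25=200. Service 456; fixed 357; total 813.
{F1, F2, F3, F4, F5}: service 373 + fixed 1372 = 1745
No other subset beats 616.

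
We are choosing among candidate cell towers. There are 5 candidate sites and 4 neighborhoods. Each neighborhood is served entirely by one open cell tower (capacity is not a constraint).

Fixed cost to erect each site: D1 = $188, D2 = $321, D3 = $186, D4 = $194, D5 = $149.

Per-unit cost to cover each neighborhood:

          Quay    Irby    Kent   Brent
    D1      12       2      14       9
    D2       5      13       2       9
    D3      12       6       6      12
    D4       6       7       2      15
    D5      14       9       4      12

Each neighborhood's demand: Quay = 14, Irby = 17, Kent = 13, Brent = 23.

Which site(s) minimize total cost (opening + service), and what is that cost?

For any fixed open set, each neighborhood goes to its cheapest open site; total = fixed + service.
{D1, D4}: Quay→D4 6·14=84, Irby→D1 2·17=34, Kent→D4 2·13=26, Brent→D1 9·23=207. Service 351; fixed 382; total 733.
{D4}: service 574 + fixed 194 = 768
{D1}: service 591 + fixed 188 = 779
{D1, D2, D3, D4, D5}: service 337 + fixed 1038 = 1375
No other subset beats 733.

Open D1 and D4; minimum total cost 733.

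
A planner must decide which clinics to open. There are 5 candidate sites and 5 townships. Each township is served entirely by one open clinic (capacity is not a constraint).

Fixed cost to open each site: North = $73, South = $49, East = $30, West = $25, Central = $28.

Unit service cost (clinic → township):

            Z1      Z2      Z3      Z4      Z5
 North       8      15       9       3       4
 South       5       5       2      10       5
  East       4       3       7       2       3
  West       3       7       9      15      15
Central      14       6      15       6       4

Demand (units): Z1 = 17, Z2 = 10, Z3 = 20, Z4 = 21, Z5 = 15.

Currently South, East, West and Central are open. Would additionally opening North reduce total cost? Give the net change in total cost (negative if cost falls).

Current service cost with {South, East, West, Central}: 208.
Adding North: each township re-picks its cheapest; new service cost 208, saving 0.
Extra fixed cost: 73. Net change = 73 − 0 = 73.
(Totals: 340 → 413.)

No — net change +73 (cost rises by 73).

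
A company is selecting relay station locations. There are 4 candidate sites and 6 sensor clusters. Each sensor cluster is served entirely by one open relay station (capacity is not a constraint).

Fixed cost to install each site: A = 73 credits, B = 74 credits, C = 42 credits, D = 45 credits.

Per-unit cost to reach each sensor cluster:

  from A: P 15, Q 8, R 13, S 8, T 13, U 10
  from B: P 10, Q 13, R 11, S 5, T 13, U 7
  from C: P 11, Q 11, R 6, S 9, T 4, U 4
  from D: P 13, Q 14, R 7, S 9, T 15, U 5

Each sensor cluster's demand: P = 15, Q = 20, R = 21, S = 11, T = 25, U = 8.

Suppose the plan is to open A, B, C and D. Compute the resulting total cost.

Each sensor cluster is assigned to its cheapest site among the open ones.
{A, B, C, D}: P→B 10·15=150, Q→A 8·20=160, R→C 6·21=126, S→B 5·11=55, T→C 4·25=100, U→C 4·8=32. Service 623; fixed 234; total 857.

Total cost: 857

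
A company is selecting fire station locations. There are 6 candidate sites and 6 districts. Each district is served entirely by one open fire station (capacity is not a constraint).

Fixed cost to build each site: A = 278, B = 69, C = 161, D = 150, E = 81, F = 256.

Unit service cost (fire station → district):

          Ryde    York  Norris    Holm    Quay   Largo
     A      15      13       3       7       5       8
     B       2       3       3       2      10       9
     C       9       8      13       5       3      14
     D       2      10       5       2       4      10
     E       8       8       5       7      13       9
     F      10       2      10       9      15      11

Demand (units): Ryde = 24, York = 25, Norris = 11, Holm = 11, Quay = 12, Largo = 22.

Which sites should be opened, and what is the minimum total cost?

Open B only; minimum total cost 565.

For any fixed open set, each district goes to its cheapest open site; total = fixed + service.
{B}: Ryde→B 2·24=48, York→B 3·25=75, Norris→B 3·11=33, Holm→B 2·11=22, Quay→B 10·12=120, Largo→B 9·22=198. Service 496; fixed 69; total 565.
{B, C}: service 412 + fixed 230 = 642
{B, D}: Ryde→B 2·24=48, York→B 3·25=75, Norris→B 3·11=33, Holm→B 2·11=22, Quay→D 4·12=48, Largo→B 9·22=198. Service 424; fixed 219; total 643.
{A, B, C, D, E, F}: Ryde→B 2·24=48, York→F 2·25=50, Norris→A 3·11=33, Holm→B 2·11=22, Quay→C 3·12=36, Largo→A 8·22=176. Service 365; fixed 995; total 1360.
No other subset beats 565.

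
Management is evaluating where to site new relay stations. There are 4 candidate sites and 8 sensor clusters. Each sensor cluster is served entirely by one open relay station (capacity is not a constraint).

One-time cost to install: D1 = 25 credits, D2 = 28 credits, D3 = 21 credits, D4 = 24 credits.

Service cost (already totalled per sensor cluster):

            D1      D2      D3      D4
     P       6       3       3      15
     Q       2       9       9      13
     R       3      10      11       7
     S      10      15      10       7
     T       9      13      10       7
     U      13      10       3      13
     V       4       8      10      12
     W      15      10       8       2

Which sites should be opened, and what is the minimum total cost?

For any fixed open set, each sensor cluster goes to its cheapest open site; total = fixed + service.
{D3}: P→D3 3, Q→D3 9, R→D3 11, S→D3 10, T→D3 10, U→D3 3, V→D3 10, W→D3 8. Service 64; fixed 21; total 85.
{D1}: service 62 + fixed 25 = 87
{D1, D3}: service 42 + fixed 46 = 88
{D1, D2, D3, D4}: service 31 + fixed 98 = 129
No other subset beats 85.

Open D3 only; minimum total cost 85.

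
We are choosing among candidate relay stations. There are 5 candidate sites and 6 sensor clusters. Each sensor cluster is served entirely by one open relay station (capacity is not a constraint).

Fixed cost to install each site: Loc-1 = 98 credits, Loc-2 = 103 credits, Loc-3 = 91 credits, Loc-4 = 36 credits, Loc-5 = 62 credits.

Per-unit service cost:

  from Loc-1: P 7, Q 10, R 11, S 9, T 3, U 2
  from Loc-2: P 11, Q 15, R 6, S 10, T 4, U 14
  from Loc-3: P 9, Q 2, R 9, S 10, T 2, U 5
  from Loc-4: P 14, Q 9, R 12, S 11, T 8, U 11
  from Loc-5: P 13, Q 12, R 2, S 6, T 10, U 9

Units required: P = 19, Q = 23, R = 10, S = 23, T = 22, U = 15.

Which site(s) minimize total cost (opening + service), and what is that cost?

For any fixed open set, each sensor cluster goes to its cheapest open site; total = fixed + service.
{Loc-3, Loc-5}: P→Loc-3 9·19=171, Q→Loc-3 2·23=46, R→Loc-5 2·10=20, S→Loc-5 6·23=138, T→Loc-3 2·22=44, U→Loc-3 5·15=75. Service 494; fixed 153; total 647.
{Loc-1, Loc-3, Loc-5}: service 411 + fixed 251 = 662
{Loc-3, Loc-4, Loc-5}: service 494 + fixed 189 = 683
{Loc-1, Loc-2, Loc-3, Loc-4, Loc-5}: P→Loc-1 7·19=133, Q→Loc-3 2·23=46, R→Loc-5 2·10=20, S→Loc-5 6·23=138, T→Loc-3 2·22=44, U→Loc-1 2·15=30. Service 411; fixed 390; total 801.
No other subset beats 647.

Open Loc-3 and Loc-5; minimum total cost 647.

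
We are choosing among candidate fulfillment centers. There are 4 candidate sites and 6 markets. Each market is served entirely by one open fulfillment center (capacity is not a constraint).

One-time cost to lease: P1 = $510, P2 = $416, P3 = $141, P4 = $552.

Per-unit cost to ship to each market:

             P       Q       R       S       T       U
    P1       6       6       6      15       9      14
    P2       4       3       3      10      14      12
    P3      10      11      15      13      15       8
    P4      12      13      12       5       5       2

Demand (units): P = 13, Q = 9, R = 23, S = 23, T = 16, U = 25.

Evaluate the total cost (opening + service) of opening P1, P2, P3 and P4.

Total cost: 2012

Each market is assigned to its cheapest site among the open ones.
{P1, P2, P3, P4}: P→P2 4·13=52, Q→P2 3·9=27, R→P2 3·23=69, S→P4 5·23=115, T→P4 5·16=80, U→P4 2·25=50. Service 393; fixed 1619; total 2012.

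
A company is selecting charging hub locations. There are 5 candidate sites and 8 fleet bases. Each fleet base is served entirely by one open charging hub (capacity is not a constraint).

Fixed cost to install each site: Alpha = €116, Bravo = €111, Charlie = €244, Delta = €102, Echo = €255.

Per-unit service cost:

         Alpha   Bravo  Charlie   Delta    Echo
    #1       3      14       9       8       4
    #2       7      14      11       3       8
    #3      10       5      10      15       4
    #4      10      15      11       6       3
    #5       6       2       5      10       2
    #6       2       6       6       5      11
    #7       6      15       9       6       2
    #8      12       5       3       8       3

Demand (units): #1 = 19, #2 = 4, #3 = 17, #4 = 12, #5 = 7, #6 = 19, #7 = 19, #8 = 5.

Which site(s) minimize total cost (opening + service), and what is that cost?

Open Alpha and Echo; minimum total cost 665.

For any fixed open set, each fleet base goes to its cheapest open site; total = fixed + service.
{Alpha, Echo}: #1→Alpha 3·19=57, #2→Alpha 7·4=28, #3→Echo 4·17=68, #4→Echo 3·12=36, #5→Echo 2·7=14, #6→Alpha 2·19=38, #7→Echo 2·19=38, #8→Echo 3·5=15. Service 294; fixed 371; total 665.
{Alpha, Bravo}: service 481 + fixed 227 = 708
{Delta, Echo}: #1→Echo 4·19=76, #2→Delta 3·4=12, #3→Echo 4·17=68, #4→Echo 3·12=36, #5→Echo 2·7=14, #6→Delta 5·19=95, #7→Echo 2·19=38, #8→Echo 3·5=15. Service 354; fixed 357; total 711.
{Alpha, Bravo, Charlie, Delta, Echo}: service 278 + fixed 828 = 1106
No other subset beats 665.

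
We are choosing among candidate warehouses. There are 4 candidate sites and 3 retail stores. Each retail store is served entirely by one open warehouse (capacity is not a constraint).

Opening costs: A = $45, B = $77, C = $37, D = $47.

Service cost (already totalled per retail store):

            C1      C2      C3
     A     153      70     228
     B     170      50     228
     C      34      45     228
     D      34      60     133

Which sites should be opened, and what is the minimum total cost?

For any fixed open set, each retail store goes to its cheapest open site; total = fixed + service.
{D}: C1→D 34, C2→D 60, C3→D 133. Service 227; fixed 47; total 274.
{C, D}: service 212 + fixed 84 = 296
{A, D}: service 227 + fixed 92 = 319
{A, B, C, D}: C1→C 34, C2→C 45, C3→D 133. Service 212; fixed 206; total 418.
(All 15 nonempty subsets were checked; D only is lowest.)

Open D only; minimum total cost 274.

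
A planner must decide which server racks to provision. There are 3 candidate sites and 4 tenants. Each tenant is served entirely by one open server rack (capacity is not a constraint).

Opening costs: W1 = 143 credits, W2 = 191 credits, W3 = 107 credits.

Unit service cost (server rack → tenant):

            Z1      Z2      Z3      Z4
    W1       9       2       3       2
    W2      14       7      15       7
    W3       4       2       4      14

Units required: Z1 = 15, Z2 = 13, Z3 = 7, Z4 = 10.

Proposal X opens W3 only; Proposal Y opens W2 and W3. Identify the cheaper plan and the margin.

Proposal X is cheaper by 121.

Proposal X: {W3}: Z1→W3 4·15=60, Z2→W3 2·13=26, Z3→W3 4·7=28, Z4→W3 14·10=140. Service 254; fixed 107; total 361.
Proposal Y: {W2, W3}: Z1→W3 4·15=60, Z2→W3 2·13=26, Z3→W3 4·7=28, Z4→W2 7·10=70. Service 184; fixed 298; total 482.
Difference: |361 − 482| = 121.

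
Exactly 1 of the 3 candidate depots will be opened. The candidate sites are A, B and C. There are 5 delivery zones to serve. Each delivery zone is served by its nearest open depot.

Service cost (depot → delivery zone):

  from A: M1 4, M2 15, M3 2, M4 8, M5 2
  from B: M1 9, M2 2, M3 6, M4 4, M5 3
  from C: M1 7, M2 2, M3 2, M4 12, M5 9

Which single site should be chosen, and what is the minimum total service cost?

With exactly 1 open, each delivery zone uses its cheapest among the chosen.
{B}: M1→B 9, M2→B 2, M3→B 6, M4→B 4, M5→B 3. Service cost 24.
{A}: service cost 31
{C}: service cost 32
Among all 3 size-1 choices, {B} is lowest.

Choose B only; total service cost 24.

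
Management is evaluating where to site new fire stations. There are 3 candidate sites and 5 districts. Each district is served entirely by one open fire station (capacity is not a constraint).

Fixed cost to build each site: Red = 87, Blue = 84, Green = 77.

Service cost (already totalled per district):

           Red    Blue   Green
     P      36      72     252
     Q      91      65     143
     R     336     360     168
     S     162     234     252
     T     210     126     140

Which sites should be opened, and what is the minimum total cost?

Open Red and Green; minimum total cost 761.

For any fixed open set, each district goes to its cheapest open site; total = fixed + service.
{Red, Green}: P→Red 36, Q→Red 91, R→Green 168, S→Red 162, T→Green 140. Service 597; fixed 164; total 761.
{Red, Blue, Green}: service 557 + fixed 248 = 805
{Blue, Green}: P→Blue 72, Q→Blue 65, R→Green 168, S→Blue 234, T→Blue 126. Service 665; fixed 161; total 826.
{Green}: P→Green 252, Q→Green 143, R→Green 168, S→Green 252, T→Green 140. Service 955; fixed 77; total 1032.
No other subset beats 761.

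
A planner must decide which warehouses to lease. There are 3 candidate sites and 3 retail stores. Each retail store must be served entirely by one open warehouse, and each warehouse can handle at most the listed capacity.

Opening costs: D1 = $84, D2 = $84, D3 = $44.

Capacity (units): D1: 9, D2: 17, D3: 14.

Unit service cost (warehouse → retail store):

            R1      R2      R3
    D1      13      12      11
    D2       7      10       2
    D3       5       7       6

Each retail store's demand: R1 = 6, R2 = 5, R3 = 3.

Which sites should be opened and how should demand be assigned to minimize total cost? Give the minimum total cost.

Open {D3}: R1→D3 5·6=30, R2→D3 7·5=35, R3→D3 6·3=18.
Loads: D3 carries 14/14. Service 83; fixed 44; total 127.
Next best feasible plan costs 182.

Minimum total cost: 127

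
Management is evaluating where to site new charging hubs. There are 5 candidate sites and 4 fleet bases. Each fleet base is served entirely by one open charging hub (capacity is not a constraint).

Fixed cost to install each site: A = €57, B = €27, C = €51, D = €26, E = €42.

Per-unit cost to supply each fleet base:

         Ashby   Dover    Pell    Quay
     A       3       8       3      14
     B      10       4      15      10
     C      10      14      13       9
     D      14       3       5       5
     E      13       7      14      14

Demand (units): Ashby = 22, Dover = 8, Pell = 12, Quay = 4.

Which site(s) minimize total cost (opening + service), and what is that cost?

For any fixed open set, each fleet base goes to its cheapest open site; total = fixed + service.
{A, D}: Ashby→A 3·22=66, Dover→D 3·8=24, Pell→A 3·12=36, Quay→D 5·4=20. Service 146; fixed 83; total 229.
{A, B, D}: Ashby→A 3·22=66, Dover→D 3·8=24, Pell→A 3·12=36, Quay→D 5·4=20. Service 146; fixed 110; total 256.
{A, B}: service 174 + fixed 84 = 258
{A, B, C, D, E}: service 146 + fixed 203 = 349
No other subset beats 229.

Open A and D; minimum total cost 229.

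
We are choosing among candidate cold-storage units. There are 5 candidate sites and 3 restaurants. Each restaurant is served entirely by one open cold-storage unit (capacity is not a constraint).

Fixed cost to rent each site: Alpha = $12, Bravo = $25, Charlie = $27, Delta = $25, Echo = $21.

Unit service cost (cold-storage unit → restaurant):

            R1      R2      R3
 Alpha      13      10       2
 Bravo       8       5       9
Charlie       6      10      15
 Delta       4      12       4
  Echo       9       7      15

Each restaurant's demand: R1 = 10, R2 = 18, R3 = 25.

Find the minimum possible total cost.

Minimum total cost: 242

For any fixed open set, each restaurant goes to its cheapest open site; total = fixed + service.
{Alpha, Bravo, Delta}: R1→Delta 4·10=40, R2→Bravo 5·18=90, R3→Alpha 2·25=50. Service 180; fixed 62; total 242.
{Alpha, Bravo}: service 220 + fixed 37 = 257
{Alpha, Bravo, Delta, Echo}: R1→Delta 4·10=40, R2→Bravo 5·18=90, R3→Alpha 2·25=50. Service 180; fixed 83; total 263.
{Alpha, Bravo, Charlie, Delta, Echo}: R1→Delta 4·10=40, R2→Bravo 5·18=90, R3→Alpha 2·25=50. Service 180; fixed 110; total 290.
No other subset beats 242.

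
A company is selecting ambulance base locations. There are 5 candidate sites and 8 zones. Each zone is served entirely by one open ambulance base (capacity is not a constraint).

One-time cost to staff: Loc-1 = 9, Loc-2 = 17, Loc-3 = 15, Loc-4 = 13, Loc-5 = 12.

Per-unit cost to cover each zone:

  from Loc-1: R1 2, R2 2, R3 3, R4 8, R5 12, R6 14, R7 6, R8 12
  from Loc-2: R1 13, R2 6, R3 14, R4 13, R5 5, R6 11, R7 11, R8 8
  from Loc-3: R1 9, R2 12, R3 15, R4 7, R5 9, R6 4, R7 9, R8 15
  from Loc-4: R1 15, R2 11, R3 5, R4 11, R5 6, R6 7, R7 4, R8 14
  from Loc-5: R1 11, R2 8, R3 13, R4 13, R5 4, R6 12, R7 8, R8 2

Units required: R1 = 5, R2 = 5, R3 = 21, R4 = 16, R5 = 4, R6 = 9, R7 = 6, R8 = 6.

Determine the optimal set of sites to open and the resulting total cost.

Open Loc-1, Loc-3 and Loc-5; minimum total cost 331.

For any fixed open set, each zone goes to its cheapest open site; total = fixed + service.
{Loc-1, Loc-3, Loc-5}: R1→Loc-1 2·5=10, R2→Loc-1 2·5=10, R3→Loc-1 3·21=63, R4→Loc-3 7·16=112, R5→Loc-5 4·4=16, R6→Loc-3 4·9=36, R7→Loc-1 6·6=36, R8→Loc-5 2·6=12. Service 295; fixed 36; total 331.
{Loc-1, Loc-3, Loc-4, Loc-5}: service 283 + fixed 49 = 332
{Loc-1, Loc-2, Loc-3, Loc-5}: service 295 + fixed 53 = 348
{Loc-1, Loc-2, Loc-3, Loc-4, Loc-5}: service 283 + fixed 66 = 349
No other subset beats 331.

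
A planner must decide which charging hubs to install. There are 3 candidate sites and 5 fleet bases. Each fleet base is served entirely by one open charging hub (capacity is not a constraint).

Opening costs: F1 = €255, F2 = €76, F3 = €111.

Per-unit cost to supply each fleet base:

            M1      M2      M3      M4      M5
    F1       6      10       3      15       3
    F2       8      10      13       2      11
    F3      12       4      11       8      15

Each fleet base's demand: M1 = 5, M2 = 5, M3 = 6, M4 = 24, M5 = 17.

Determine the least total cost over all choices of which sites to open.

For any fixed open set, each fleet base goes to its cheapest open site; total = fixed + service.
{F2}: M1→F2 8·5=40, M2→F2 10·5=50, M3→F2 13·6=78, M4→F2 2·24=48, M5→F2 11·17=187. Service 403; fixed 76; total 479.
{F1, F2}: M1→F1 6·5=30, M2→F1 10·5=50, M3→F1 3·6=18, M4→F2 2·24=48, M5→F1 3·17=51. Service 197; fixed 331; total 528.
{F2, F3}: M1→F2 8·5=40, M2→F3 4·5=20, M3→F3 11·6=66, M4→F2 2·24=48, M5→F2 11·17=187. Service 361; fixed 187; total 548.
{F1, F2, F3}: service 167 + fixed 442 = 609
No other subset beats 479.

Minimum total cost: 479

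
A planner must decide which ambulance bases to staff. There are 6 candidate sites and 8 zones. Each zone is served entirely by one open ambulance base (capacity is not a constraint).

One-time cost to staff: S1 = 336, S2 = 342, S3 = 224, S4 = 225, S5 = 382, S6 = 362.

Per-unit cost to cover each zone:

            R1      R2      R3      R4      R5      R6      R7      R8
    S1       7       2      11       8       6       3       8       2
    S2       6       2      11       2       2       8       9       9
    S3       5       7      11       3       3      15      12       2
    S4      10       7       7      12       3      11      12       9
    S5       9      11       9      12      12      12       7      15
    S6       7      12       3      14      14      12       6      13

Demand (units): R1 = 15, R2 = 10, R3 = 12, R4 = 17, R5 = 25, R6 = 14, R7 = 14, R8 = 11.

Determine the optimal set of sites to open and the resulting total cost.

For any fixed open set, each zone goes to its cheapest open site; total = fixed + service.
{S2}: R1→S2 6·15=90, R2→S2 2·10=20, R3→S2 11·12=132, R4→S2 2·17=34, R5→S2 2·25=50, R6→S2 8·14=112, R7→S2 9·14=126, R8→S2 9·11=99. Service 663; fixed 342; total 1005.
{S3}: R1→S3 5·15=75, R2→S3 7·10=70, R3→S3 11·12=132, R4→S3 3·17=51, R5→S3 3·25=75, R6→S3 15·14=210, R7→S3 12·14=168, R8→S3 2·11=22. Service 803; fixed 224; total 1027.
{S1}: R1→S1 7·15=105, R2→S1 2·10=20, R3→S1 11·12=132, R4→S1 8·17=136, R5→S1 6·25=150, R6→S1 3·14=42, R7→S1 8·14=112, R8→S1 2·11=22. Service 719; fixed 336; total 1055.
{S1, S2, S3, S4, S5, S6}: R1→S3 5·15=75, R2→S1 2·10=20, R3→S6 3·12=36, R4→S2 2·17=34, R5→S2 2·25=50, R6→S1 3·14=42, R7→S6 6·14=84, R8→S1 2·11=22. Service 363; fixed 1871; total 2234.
No other subset beats 1005.

Open S2 only; minimum total cost 1005.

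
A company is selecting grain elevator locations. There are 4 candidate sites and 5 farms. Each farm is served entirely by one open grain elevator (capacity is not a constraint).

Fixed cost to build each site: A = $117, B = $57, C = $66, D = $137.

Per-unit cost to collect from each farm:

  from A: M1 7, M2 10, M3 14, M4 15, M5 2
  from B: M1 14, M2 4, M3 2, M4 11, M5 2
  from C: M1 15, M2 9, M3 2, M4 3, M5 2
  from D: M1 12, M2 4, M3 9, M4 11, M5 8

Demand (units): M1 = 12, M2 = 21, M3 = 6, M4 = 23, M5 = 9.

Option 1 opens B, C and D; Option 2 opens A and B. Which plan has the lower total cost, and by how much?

Option 1 is cheaper by 38.

Option 1: {B, C, D}: M1→D 12·12=144, M2→B 4·21=84, M3→B 2·6=12, M4→C 3·23=69, M5→B 2·9=18. Service 327; fixed 260; total 587.
Option 2: {A, B}: M1→A 7·12=84, M2→B 4·21=84, M3→B 2·6=12, M4→B 11·23=253, M5→A 2·9=18. Service 451; fixed 174; total 625.
Difference: |587 − 625| = 38.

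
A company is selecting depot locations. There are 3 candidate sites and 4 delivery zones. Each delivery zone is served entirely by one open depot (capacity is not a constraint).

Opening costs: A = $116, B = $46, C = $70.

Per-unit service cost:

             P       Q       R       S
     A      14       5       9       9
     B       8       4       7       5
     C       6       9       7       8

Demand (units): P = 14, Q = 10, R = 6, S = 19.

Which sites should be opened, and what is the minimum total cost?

Open B only; minimum total cost 335.

For any fixed open set, each delivery zone goes to its cheapest open site; total = fixed + service.
{B}: P→B 8·14=112, Q→B 4·10=40, R→B 7·6=42, S→B 5·19=95. Service 289; fixed 46; total 335.
{B, C}: P→C 6·14=84, Q→B 4·10=40, R→B 7·6=42, S→B 5·19=95. Service 261; fixed 116; total 377.
{C}: P→C 6·14=84, Q→C 9·10=90, R→C 7·6=42, S→C 8·19=152. Service 368; fixed 70; total 438.
{A, B, C}: service 261 + fixed 232 = 493
No other subset beats 335.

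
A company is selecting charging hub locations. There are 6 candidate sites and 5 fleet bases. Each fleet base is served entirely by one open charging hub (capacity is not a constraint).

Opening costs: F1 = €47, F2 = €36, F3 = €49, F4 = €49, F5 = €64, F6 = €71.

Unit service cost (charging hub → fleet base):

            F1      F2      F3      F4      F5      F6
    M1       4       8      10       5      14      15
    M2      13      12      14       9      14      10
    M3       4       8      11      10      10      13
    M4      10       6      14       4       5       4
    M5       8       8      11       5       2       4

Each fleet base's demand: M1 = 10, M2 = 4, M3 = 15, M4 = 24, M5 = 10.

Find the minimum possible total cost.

For any fixed open set, each fleet base goes to its cheapest open site; total = fixed + service.
{F1, F4}: M1→F1 4·10=40, M2→F4 9·4=36, M3→F1 4·15=60, M4→F4 4·24=96, M5→F4 5·10=50. Service 282; fixed 96; total 378.
{F1, F6}: M1→F1 4·10=40, M2→F6 10·4=40, M3→F1 4·15=60, M4→F6 4·24=96, M5→F6 4·10=40. Service 276; fixed 118; total 394.
{F1, F5}: service 292 + fixed 111 = 403
{F1, F2, F3, F4, F5, F6}: service 252 + fixed 316 = 568
No other subset beats 378.

Minimum total cost: 378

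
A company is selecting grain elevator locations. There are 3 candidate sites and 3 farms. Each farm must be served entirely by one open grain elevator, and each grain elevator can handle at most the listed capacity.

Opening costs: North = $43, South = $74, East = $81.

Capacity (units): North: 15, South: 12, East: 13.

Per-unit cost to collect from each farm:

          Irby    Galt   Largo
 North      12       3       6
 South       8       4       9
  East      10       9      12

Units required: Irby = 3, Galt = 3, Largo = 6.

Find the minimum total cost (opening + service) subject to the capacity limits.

Minimum total cost: 124

Open {North}: Irby→North 12·3=36, Galt→North 3·3=9, Largo→North 6·6=36.
Loads: North carries 12/15. Service 81; fixed 43; total 124.
Next best feasible plan costs 164.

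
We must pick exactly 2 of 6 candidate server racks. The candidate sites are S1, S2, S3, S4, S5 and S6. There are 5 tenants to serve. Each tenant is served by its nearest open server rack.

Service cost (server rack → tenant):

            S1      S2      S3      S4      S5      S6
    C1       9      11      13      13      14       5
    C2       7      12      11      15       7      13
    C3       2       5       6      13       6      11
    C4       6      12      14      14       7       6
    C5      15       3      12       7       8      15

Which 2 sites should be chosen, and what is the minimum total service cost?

With exactly 2 open, each tenant uses its cheapest among the chosen.
{S1, S2}: C1→S1 9, C2→S1 7, C3→S1 2, C4→S1 6, C5→S2 3. Service cost 27.
{S1, S4}: service cost 31
{S2, S6}: service cost 31
Among all 15 size-2 choices, {S1, S2} is lowest.

Choose S1 and S2; total service cost 27.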